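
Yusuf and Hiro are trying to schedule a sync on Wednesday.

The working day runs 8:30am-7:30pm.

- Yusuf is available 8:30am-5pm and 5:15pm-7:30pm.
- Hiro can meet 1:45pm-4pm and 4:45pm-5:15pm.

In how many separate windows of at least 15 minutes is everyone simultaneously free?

Yusuf ∩ Hiro: 13:45–16:00, 16:45–17:00.
Windows ≥ 15 min: 13:45–16:00, 16:45–17:00.
That's 2 windows.

2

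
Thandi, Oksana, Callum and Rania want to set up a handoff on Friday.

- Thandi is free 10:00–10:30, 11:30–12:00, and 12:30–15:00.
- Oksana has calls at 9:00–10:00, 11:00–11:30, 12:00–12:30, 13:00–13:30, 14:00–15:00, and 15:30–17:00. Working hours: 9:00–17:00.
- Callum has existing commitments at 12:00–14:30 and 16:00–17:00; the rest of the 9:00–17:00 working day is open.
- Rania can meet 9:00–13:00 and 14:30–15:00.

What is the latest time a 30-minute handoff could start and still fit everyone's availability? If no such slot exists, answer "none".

11:30

Oksana free within 09:00–17:00: 10:00–11:00, 11:30–12:00, 12:30–13:00, 13:30–14:00, 15:00–15:30.
Callum free within 09:00–17:00: 09:00–12:00, 14:30–16:00.
Thandi ∩ Oksana: 10:00–10:30, 11:30–12:00, 12:30–13:00, 13:30–14:00.
Thandi ∩ Oksana ∩ Callum: 10:00–10:30, 11:30–12:00.
Thandi ∩ Oksana ∩ Callum ∩ Rania: 10:00–10:30, 11:30–12:00.
Windows ≥ 30 min: 10:00–10:30, 11:30–12:00.
Latest start in the last window 11:30–12:00 is 12:00 − 30 min = 11:30.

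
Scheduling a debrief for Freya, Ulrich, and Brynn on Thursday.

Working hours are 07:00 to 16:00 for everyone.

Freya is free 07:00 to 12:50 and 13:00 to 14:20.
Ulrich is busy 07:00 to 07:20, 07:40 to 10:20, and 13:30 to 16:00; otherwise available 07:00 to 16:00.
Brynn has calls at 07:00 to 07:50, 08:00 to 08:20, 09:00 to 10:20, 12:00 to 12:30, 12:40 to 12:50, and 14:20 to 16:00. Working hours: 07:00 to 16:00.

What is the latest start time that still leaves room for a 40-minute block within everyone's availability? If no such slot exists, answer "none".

Ulrich free within 07:00–16:00: 07:20–07:40, 10:20–13:30.
Brynn free within 07:00–16:00: 07:50–08:00, 08:20–09:00, 10:20–12:00, 12:30–12:40, 12:50–14:20.
Freya ∩ Ulrich: 07:20–07:40, 10:20–12:50, 13:00–13:30.
Freya ∩ Ulrich ∩ Brynn: 10:20–12:00, 12:30–12:40, 13:00–13:30.
Windows ≥ 40 min: 10:20–12:00.
Latest start in the last window 10:20–12:00 is 12:00 − 40 min = 11:20.

11:20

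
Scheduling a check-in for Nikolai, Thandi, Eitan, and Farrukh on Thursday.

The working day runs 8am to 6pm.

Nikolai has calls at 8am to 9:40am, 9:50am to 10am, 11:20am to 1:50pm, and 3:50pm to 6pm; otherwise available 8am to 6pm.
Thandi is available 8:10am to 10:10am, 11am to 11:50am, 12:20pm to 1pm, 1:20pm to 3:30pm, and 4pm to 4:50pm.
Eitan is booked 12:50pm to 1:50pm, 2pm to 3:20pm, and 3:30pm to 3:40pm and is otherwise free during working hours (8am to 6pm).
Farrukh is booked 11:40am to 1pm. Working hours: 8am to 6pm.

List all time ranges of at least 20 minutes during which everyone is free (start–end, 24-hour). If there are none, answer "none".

11:00–11:20

Nikolai free within 08:00–18:00: 09:40–09:50, 10:00–11:20, 13:50–15:50.
Eitan free within 08:00–18:00: 08:00–12:50, 13:50–14:00, 15:20–15:30, 15:40–18:00.
Farrukh free within 08:00–18:00: 08:00–11:40, 13:00–18:00.
Nikolai ∩ Thandi: 09:40–09:50, 10:00–10:10, 11:00–11:20, 13:50–15:30.
Nikolai ∩ Thandi ∩ Eitan: 09:40–09:50, 10:00–10:10, 11:00–11:20, 13:50–14:00, 15:20–15:30.
Nikolai ∩ Thandi ∩ Eitan ∩ Farrukh: 09:40–09:50, 10:00–10:10, 11:00–11:20, 13:50–14:00, 15:20–15:30.
Windows ≥ 20 min: 11:00–11:20.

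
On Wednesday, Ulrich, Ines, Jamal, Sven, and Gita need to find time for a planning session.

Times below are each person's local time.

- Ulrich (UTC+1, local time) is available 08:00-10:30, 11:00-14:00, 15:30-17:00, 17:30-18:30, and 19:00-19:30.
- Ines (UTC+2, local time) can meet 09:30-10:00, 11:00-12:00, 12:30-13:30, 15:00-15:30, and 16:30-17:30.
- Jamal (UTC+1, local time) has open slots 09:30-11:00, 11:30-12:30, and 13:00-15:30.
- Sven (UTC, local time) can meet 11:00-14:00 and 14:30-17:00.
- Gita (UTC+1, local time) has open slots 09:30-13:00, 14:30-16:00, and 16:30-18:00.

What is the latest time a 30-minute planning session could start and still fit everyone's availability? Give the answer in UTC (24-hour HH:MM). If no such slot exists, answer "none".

Ulrich → UTC: 07:00–09:30, 10:00–13:00, 14:30–16:00, 16:30–17:30, 18:00–18:30.
Ines → UTC: 07:30–08:00, 09:00–10:00, 10:30–11:30, 13:00–13:30, 14:30–15:30.
Jamal → UTC: 08:30–10:00, 10:30–11:30, 12:00–14:30.
Sven → UTC: 11:00–14:00, 14:30–17:00.
Gita → UTC: 08:30–12:00, 13:30–15:00, 15:30–17:00.
Ulrich ∩ Ines: 07:30–08:00, 09:00–09:30, 10:30–11:30, 14:30–15:30.
Ulrich ∩ Ines ∩ Jamal: 09:00–09:30, 10:30–11:30.
Ulrich ∩ Ines ∩ Jamal ∩ Sven: 11:00–11:30.
Ulrich ∩ Ines ∩ Jamal ∩ Sven ∩ Gita: 11:00–11:30.
Windows ≥ 30 min: 11:00–11:30.
Latest start in the last window 11:00–11:30 is 11:30 − 30 min = 11:00.

11:00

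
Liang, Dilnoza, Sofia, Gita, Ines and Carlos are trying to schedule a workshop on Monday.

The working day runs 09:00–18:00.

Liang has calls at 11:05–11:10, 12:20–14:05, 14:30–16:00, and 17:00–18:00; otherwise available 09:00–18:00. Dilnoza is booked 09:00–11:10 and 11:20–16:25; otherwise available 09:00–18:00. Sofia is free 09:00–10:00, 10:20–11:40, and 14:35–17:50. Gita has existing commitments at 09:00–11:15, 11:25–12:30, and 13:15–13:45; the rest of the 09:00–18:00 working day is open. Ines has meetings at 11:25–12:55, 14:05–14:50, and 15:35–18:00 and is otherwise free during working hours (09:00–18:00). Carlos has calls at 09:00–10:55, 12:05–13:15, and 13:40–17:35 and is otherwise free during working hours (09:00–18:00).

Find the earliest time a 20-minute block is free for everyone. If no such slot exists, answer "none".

Liang free within 09:00–18:00: 09:00–11:05, 11:10–12:20, 14:05–14:30, 16:00–17:00.
Dilnoza free within 09:00–18:00: 11:10–11:20, 16:25–18:00.
Gita free within 09:00–18:00: 11:15–11:25, 12:30–13:15, 13:45–18:00.
Ines free within 09:00–18:00: 09:00–11:25, 12:55–14:05, 14:50–15:35.
Carlos free within 09:00–18:00: 10:55–12:05, 13:15–13:40, 17:35–18:00.
Liang ∩ Dilnoza: 11:10–11:20, 16:25–17:00.
Liang ∩ Dilnoza ∩ Sofia: 11:10–11:20, 16:25–17:00.
Liang ∩ Dilnoza ∩ Sofia ∩ Gita: 11:15–11:20, 16:25–17:00.
Liang ∩ Dilnoza ∩ Sofia ∩ Gita ∩ Ines: 11:15–11:20.
Liang ∩ Dilnoza ∩ Sofia ∩ Gita ∩ Ines ∩ Carlos: 11:15–11:20.
Windows ≥ 20 min: (none).

none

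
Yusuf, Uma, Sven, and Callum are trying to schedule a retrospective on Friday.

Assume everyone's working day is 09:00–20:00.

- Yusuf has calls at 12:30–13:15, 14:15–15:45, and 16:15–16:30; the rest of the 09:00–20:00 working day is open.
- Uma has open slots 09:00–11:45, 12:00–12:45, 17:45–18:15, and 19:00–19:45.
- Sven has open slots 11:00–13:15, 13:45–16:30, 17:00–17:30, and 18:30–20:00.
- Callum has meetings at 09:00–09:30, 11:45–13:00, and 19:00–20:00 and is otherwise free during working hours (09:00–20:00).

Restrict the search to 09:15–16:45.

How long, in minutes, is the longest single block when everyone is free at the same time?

45 minutes

Yusuf free within 09:00–20:00: 09:00–12:30, 13:15–14:15, 15:45–16:15, 16:30–20:00.
Callum free within 09:00–20:00: 09:30–11:45, 13:00–19:00.
Yusuf ∩ Uma: 09:00–11:45, 12:00–12:30, 17:45–18:15, 19:00–19:45.
Yusuf ∩ Uma ∩ Sven: 11:00–11:45, 12:00–12:30, 19:00–19:45.
Yusuf ∩ Uma ∩ Sven ∩ Callum: 11:00–11:45.
Restricted to 09:15–16:45: 11:00–11:45.
Single common window of 45 minutes.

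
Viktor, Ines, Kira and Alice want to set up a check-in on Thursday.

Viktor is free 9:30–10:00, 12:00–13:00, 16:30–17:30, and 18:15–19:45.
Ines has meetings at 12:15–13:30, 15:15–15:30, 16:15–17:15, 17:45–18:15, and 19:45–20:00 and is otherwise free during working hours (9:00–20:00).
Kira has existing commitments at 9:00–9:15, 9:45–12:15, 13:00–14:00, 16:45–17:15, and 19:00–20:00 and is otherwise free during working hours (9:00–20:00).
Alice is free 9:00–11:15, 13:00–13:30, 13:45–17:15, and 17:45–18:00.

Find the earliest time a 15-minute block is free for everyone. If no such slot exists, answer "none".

09:30

Ines free within 09:00–20:00: 09:00–12:15, 13:30–15:15, 15:30–16:15, 17:15–17:45, 18:15–19:45.
Kira free within 09:00–20:00: 09:15–09:45, 12:15–13:00, 14:00–16:45, 17:15–19:00.
Viktor ∩ Ines: 09:30–10:00, 12:00–12:15, 17:15–17:30, 18:15–19:45.
Viktor ∩ Ines ∩ Kira: 09:30–09:45, 17:15–17:30, 18:15–19:00.
Viktor ∩ Ines ∩ Kira ∩ Alice: 09:30–09:45.
Windows ≥ 15 min: 09:30–09:45.
Earliest such window starts at 09:30.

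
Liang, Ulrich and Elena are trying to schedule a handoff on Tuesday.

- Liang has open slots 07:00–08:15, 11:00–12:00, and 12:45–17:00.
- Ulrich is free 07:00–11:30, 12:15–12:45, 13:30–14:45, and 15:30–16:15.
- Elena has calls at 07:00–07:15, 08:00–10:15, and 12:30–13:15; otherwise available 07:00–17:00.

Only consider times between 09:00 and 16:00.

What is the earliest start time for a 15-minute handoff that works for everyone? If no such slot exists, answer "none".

Elena free within 07:00–17:00: 07:15–08:00, 10:15–12:30, 13:15–17:00.
Liang ∩ Ulrich: 07:00–08:15, 11:00–11:30, 13:30–14:45, 15:30–16:15.
Liang ∩ Ulrich ∩ Elena: 07:15–08:00, 11:00–11:30, 13:30–14:45, 15:30–16:15.
Restricted to 09:00–16:00: 11:00–11:30, 13:30–14:45, 15:30–16:00.
Windows ≥ 15 min: 11:00–11:30, 13:30–14:45, 15:30–16:00.
Earliest such window starts at 11:00.

11:00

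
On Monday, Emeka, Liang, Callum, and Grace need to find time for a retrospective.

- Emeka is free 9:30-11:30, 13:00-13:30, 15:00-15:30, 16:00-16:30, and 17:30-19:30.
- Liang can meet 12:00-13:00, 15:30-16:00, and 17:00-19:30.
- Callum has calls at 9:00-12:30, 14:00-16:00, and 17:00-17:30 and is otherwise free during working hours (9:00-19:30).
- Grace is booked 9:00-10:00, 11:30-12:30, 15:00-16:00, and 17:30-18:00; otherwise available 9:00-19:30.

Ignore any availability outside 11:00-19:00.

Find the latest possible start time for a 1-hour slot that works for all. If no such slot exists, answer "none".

18:00

Callum free within 09:00–19:30: 12:30–14:00, 16:00–17:00, 17:30–19:30.
Grace free within 09:00–19:30: 10:00–11:30, 12:30–15:00, 16:00–17:30, 18:00–19:30.
Emeka ∩ Liang: 17:30–19:30.
Emeka ∩ Liang ∩ Callum: 17:30–19:30.
Emeka ∩ Liang ∩ Callum ∩ Grace: 18:00–19:30.
Restricted to 11:00–19:00: 18:00–19:00.
Windows ≥ 60 min: 18:00–19:00.
Latest start in the last window 18:00–19:00 is 19:00 − 60 min = 18:00.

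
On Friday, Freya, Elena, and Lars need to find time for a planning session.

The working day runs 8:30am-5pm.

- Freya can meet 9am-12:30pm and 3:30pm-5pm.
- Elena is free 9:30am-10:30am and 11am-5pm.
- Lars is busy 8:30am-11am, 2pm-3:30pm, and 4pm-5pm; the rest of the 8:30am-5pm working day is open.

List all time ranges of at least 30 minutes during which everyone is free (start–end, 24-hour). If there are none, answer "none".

11:00–12:30, 15:30–16:00

Lars free within 08:30–17:00: 11:00–14:00, 15:30–16:00.
Freya ∩ Elena: 09:30–10:30, 11:00–12:30, 15:30–17:00.
Freya ∩ Elena ∩ Lars: 11:00–12:30, 15:30–16:00.
Windows ≥ 30 min: 11:00–12:30, 15:30–16:00.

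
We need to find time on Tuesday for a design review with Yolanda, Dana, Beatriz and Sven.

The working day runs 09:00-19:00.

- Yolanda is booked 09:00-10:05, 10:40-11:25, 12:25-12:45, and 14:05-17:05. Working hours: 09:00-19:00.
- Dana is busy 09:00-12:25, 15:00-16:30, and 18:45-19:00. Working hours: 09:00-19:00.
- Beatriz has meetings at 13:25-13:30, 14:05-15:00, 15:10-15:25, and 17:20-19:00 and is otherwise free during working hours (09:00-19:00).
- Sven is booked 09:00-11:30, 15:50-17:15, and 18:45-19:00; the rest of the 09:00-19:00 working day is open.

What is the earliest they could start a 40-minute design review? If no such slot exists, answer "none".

12:45

Yolanda free within 09:00–19:00: 10:05–10:40, 11:25–12:25, 12:45–14:05, 17:05–19:00.
Dana free within 09:00–19:00: 12:25–15:00, 16:30–18:45.
Beatriz free within 09:00–19:00: 09:00–13:25, 13:30–14:05, 15:00–15:10, 15:25–17:20.
Sven free within 09:00–19:00: 11:30–15:50, 17:15–18:45.
Yolanda ∩ Dana: 12:45–14:05, 17:05–18:45.
Yolanda ∩ Dana ∩ Beatriz: 12:45–13:25, 13:30–14:05, 17:05–17:20.
Yolanda ∩ Dana ∩ Beatriz ∩ Sven: 12:45–13:25, 13:30–14:05, 17:15–17:20.
Windows ≥ 40 min: 12:45–13:25.
Earliest such window starts at 12:45.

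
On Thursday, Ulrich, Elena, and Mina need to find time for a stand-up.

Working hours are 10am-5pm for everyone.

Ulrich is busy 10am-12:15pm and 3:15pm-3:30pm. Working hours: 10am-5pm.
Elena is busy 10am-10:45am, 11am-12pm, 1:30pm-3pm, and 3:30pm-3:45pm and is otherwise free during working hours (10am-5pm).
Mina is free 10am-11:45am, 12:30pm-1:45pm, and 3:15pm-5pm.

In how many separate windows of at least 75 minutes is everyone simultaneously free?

Ulrich free within 10:00–17:00: 12:15–15:15, 15:30–17:00.
Elena free within 10:00–17:00: 10:45–11:00, 12:00–13:30, 15:00–15:30, 15:45–17:00.
Ulrich ∩ Elena: 12:15–13:30, 15:00–15:15, 15:45–17:00.
Ulrich ∩ Elena ∩ Mina: 12:30–13:30, 15:45–17:00.
Windows ≥ 75 min: 15:45–17:00.
That's 1 window.

1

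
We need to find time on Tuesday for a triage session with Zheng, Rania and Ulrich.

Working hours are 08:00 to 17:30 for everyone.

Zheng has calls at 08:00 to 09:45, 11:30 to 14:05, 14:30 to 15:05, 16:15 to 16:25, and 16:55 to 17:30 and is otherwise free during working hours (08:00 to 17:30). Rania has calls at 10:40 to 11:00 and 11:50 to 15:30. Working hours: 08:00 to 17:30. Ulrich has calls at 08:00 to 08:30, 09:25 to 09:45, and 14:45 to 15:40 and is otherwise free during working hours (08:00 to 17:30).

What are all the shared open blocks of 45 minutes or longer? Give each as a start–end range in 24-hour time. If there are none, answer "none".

Zheng free within 08:00–17:30: 09:45–11:30, 14:05–14:30, 15:05–16:15, 16:25–16:55.
Rania free within 08:00–17:30: 08:00–10:40, 11:00–11:50, 15:30–17:30.
Ulrich free within 08:00–17:30: 08:30–09:25, 09:45–14:45, 15:40–17:30.
Zheng ∩ Rania: 09:45–10:40, 11:00–11:30, 15:30–16:15, 16:25–16:55.
Zheng ∩ Rania ∩ Ulrich: 09:45–10:40, 11:00–11:30, 15:40–16:15, 16:25–16:55.
Windows ≥ 45 min: 09:45–10:40.

09:45–10:40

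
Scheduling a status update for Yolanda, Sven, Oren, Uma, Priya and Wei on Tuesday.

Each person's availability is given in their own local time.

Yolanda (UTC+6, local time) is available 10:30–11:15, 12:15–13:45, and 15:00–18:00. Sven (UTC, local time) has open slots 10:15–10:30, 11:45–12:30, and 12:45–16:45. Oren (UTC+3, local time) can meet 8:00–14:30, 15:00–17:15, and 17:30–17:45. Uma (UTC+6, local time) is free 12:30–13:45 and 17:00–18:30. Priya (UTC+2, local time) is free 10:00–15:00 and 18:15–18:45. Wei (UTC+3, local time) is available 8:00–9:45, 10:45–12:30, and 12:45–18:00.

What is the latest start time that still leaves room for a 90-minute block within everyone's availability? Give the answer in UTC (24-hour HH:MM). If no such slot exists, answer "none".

none

Yolanda → UTC: 04:30–05:15, 06:15–07:45, 09:00–12:00.
Sven → UTC: 10:15–10:30, 11:45–12:30, 12:45–16:45.
Oren → UTC: 05:00–11:30, 12:00–14:15, 14:30–14:45.
Uma → UTC: 06:30–07:45, 11:00–12:30.
Priya → UTC: 08:00–13:00, 16:15–16:45.
Wei → UTC: 05:00–06:45, 07:45–09:30, 09:45–15:00.
Yolanda ∩ Sven: 10:15–10:30, 11:45–12:00.
Yolanda ∩ Sven ∩ Oren: 10:15–10:30.
Yolanda ∩ Sven ∩ Oren ∩ Uma: (none).
Yolanda ∩ Sven ∩ Oren ∩ Uma ∩ Priya: (none).
Yolanda ∩ Sven ∩ Oren ∩ Uma ∩ Priya ∩ Wei: (none).
Windows ≥ 90 min: (none).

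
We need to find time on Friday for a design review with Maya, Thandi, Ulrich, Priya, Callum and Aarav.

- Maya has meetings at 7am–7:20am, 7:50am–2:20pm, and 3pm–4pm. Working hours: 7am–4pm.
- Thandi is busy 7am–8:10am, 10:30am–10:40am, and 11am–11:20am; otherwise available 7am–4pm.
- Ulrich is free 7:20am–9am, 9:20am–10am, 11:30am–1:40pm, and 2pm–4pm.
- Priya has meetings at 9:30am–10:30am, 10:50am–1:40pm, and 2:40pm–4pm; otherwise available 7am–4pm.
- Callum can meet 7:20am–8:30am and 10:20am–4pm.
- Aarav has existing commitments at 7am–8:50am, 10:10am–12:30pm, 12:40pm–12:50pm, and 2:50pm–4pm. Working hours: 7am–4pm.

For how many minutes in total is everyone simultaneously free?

Maya free within 07:00–16:00: 07:20–07:50, 14:20–15:00.
Thandi free within 07:00–16:00: 08:10–10:30, 10:40–11:00, 11:20–16:00.
Priya free within 07:00–16:00: 07:00–09:30, 10:30–10:50, 13:40–14:40.
Aarav free within 07:00–16:00: 08:50–10:10, 12:30–12:40, 12:50–14:50.
Maya ∩ Thandi: 14:20–15:00.
Maya ∩ Thandi ∩ Ulrich: 14:20–15:00.
Maya ∩ Thandi ∩ Ulrich ∩ Priya: 14:20–14:40.
Maya ∩ Thandi ∩ Ulrich ∩ Priya ∩ Callum: 14:20–14:40.
Maya ∩ Thandi ∩ Ulrich ∩ Priya ∩ Callum ∩ Aarav: 14:20–14:40.
Total common minutes: 20.

20 minutes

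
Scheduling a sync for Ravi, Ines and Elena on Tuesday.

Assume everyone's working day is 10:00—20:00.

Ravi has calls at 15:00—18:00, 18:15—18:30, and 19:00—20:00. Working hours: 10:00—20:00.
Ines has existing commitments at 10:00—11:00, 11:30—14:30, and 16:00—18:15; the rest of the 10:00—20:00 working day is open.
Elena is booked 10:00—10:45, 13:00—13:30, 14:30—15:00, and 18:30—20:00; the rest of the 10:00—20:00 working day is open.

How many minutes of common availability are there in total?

Ravi free within 10:00–20:00: 10:00–15:00, 18:00–18:15, 18:30–19:00.
Ines free within 10:00–20:00: 11:00–11:30, 14:30–16:00, 18:15–20:00.
Elena free within 10:00–20:00: 10:45–13:00, 13:30–14:30, 15:00–18:30.
Ravi ∩ Ines: 11:00–11:30, 14:30–15:00, 18:30–19:00.
Ravi ∩ Ines ∩ Elena: 11:00–11:30.
Total common minutes: 30.

30 minutes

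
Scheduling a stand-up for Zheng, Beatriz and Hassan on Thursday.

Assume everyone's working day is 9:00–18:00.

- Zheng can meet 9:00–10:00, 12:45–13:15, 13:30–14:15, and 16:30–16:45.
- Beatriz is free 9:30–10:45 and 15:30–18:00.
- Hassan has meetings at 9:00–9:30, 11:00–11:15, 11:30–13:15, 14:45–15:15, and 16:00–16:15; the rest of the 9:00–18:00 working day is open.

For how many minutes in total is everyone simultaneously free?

45 minutes

Hassan free within 09:00–18:00: 09:30–11:00, 11:15–11:30, 13:15–14:45, 15:15–16:00, 16:15–18:00.
Zheng ∩ Beatriz: 09:30–10:00, 16:30–16:45.
Zheng ∩ Beatriz ∩ Hassan: 09:30–10:00, 16:30–16:45.
Total common minutes: 30 + 15 = 45.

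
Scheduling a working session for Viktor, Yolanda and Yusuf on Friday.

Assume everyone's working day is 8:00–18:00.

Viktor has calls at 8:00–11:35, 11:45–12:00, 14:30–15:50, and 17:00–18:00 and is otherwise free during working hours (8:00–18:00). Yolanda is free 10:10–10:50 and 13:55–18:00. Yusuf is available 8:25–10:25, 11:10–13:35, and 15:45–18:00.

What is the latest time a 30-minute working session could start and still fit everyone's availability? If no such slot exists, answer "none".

Viktor free within 08:00–18:00: 11:35–11:45, 12:00–14:30, 15:50–17:00.
Viktor ∩ Yolanda: 13:55–14:30, 15:50–17:00.
Viktor ∩ Yolanda ∩ Yusuf: 15:50–17:00.
Windows ≥ 30 min: 15:50–17:00.
Latest start in the last window 15:50–17:00 is 17:00 − 30 min = 16:30.

16:30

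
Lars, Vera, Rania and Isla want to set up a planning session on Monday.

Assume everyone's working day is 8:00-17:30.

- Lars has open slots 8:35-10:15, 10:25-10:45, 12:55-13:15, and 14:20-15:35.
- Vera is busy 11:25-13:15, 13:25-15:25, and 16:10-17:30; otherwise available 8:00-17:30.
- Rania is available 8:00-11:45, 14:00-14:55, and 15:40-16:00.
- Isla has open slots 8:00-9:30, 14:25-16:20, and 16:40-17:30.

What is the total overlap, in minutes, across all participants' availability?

55 minutes

Vera free within 08:00–17:30: 08:00–11:25, 13:15–13:25, 15:25–16:10.
Lars ∩ Vera: 08:35–10:15, 10:25–10:45, 15:25–15:35.
Lars ∩ Vera ∩ Rania: 08:35–10:15, 10:25–10:45.
Lars ∩ Vera ∩ Rania ∩ Isla: 08:35–09:30.
Total common minutes: 55.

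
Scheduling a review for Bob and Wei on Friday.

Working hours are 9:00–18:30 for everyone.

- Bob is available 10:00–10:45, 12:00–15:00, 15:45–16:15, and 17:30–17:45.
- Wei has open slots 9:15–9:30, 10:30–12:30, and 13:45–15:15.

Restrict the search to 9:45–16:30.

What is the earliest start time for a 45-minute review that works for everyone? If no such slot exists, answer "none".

Bob ∩ Wei: 10:30–10:45, 12:00–12:30, 13:45–15:00.
Restricted to 09:45–16:30: 10:30–10:45, 12:00–12:30, 13:45–15:00.
Windows ≥ 45 min: 13:45–15:00.
Earliest such window starts at 13:45.

13:45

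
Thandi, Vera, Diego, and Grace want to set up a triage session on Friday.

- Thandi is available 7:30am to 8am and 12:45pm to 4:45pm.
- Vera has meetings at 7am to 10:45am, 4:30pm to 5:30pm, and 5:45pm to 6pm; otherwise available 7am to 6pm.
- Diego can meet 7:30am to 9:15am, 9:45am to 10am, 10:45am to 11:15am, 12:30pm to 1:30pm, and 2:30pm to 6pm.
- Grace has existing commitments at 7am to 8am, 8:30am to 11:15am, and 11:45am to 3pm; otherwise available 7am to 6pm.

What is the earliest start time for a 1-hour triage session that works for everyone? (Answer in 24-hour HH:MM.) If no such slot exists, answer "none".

15:00

Vera free within 07:00–18:00: 10:45–16:30, 17:30–17:45.
Grace free within 07:00–18:00: 08:00–08:30, 11:15–11:45, 15:00–18:00.
Thandi ∩ Vera: 12:45–16:30.
Thandi ∩ Vera ∩ Diego: 12:45–13:30, 14:30–16:30.
Thandi ∩ Vera ∩ Diego ∩ Grace: 15:00–16:30.
Windows ≥ 60 min: 15:00–16:30.
Earliest such window starts at 15:00.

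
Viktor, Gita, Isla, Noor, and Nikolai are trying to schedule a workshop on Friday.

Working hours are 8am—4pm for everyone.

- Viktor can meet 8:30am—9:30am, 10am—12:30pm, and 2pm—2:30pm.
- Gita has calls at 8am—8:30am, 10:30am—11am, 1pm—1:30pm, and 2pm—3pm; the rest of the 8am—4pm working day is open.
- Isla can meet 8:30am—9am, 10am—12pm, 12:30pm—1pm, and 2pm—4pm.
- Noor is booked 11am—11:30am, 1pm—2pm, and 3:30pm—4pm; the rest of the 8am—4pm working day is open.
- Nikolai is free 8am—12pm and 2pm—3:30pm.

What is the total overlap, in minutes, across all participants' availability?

Gita free within 08:00–16:00: 08:30–10:30, 11:00–13:00, 13:30–14:00, 15:00–16:00.
Noor free within 08:00–16:00: 08:00–11:00, 11:30–13:00, 14:00–15:30.
Viktor ∩ Gita: 08:30–09:30, 10:00–10:30, 11:00–12:30.
Viktor ∩ Gita ∩ Isla: 08:30–09:00, 10:00–10:30, 11:00–12:00.
Viktor ∩ Gita ∩ Isla ∩ Noor: 08:30–09:00, 10:00–10:30, 11:30–12:00.
Viktor ∩ Gita ∩ Isla ∩ Noor ∩ Nikolai: 08:30–09:00, 10:00–10:30, 11:30–12:00.
Total common minutes: 30 + 30 + 30 = 90.

90 minutes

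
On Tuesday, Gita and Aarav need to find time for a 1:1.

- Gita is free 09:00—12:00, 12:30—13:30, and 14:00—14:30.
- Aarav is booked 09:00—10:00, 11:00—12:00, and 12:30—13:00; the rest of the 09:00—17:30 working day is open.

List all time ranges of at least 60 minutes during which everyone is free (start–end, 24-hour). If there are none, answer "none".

Aarav free within 09:00–17:30: 10:00–11:00, 12:00–12:30, 13:00–17:30.
Gita ∩ Aarav: 10:00–11:00, 13:00–13:30, 14:00–14:30.
Windows ≥ 60 min: 10:00–11:00.

10:00–11:00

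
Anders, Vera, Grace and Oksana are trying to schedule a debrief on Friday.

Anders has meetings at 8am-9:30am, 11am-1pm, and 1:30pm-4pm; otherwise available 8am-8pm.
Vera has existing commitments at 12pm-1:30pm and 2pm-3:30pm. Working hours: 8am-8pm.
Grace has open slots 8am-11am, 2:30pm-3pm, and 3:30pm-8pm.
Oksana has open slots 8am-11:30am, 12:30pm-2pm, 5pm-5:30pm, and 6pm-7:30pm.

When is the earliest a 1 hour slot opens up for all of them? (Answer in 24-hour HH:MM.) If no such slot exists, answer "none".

09:30

Anders free within 08:00–20:00: 09:30–11:00, 13:00–13:30, 16:00–20:00.
Vera free within 08:00–20:00: 08:00–12:00, 13:30–14:00, 15:30–20:00.
Anders ∩ Vera: 09:30–11:00, 16:00–20:00.
Anders ∩ Vera ∩ Grace: 09:30–11:00, 16:00–20:00.
Anders ∩ Vera ∩ Grace ∩ Oksana: 09:30–11:00, 17:00–17:30, 18:00–19:30.
Windows ≥ 60 min: 09:30–11:00, 18:00–19:30.
Earliest such window starts at 09:30.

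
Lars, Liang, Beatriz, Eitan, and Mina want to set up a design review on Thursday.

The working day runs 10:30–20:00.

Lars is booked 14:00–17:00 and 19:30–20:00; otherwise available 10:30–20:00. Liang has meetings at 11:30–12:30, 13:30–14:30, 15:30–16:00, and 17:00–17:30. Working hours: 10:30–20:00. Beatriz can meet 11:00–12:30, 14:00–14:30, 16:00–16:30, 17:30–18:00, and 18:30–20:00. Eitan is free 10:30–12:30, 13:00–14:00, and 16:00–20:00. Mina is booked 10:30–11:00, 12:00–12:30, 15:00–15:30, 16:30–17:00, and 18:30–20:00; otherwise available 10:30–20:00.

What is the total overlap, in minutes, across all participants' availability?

Lars free within 10:30–20:00: 10:30–14:00, 17:00–19:30.
Liang free within 10:30–20:00: 10:30–11:30, 12:30–13:30, 14:30–15:30, 16:00–17:00, 17:30–20:00.
Mina free within 10:30–20:00: 11:00–12:00, 12:30–15:00, 15:30–16:30, 17:00–18:30.
Lars ∩ Liang: 10:30–11:30, 12:30–13:30, 17:30–19:30.
Lars ∩ Liang ∩ Beatriz: 11:00–11:30, 17:30–18:00, 18:30–19:30.
Lars ∩ Liang ∩ Beatriz ∩ Eitan: 11:00–11:30, 17:30–18:00, 18:30–19:30.
Lars ∩ Liang ∩ Beatriz ∩ Eitan ∩ Mina: 11:00–11:30, 17:30–18:00.
Total common minutes: 30 + 30 = 60.

60 minutes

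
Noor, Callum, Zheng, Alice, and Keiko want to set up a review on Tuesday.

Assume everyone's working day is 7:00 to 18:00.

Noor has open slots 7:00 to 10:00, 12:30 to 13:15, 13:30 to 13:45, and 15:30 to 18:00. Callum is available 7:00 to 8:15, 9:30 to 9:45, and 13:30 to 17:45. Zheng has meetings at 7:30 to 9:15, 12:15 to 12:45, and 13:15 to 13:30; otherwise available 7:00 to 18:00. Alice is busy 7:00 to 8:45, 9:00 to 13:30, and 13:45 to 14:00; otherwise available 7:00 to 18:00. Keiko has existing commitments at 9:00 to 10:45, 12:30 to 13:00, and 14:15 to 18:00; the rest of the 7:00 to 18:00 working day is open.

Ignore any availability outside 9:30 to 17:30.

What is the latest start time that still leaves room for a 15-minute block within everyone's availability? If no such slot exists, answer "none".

Zheng free within 07:00–18:00: 07:00–07:30, 09:15–12:15, 12:45–13:15, 13:30–18:00.
Alice free within 07:00–18:00: 08:45–09:00, 13:30–13:45, 14:00–18:00.
Keiko free within 07:00–18:00: 07:00–09:00, 10:45–12:30, 13:00–14:15.
Noor ∩ Callum: 07:00–08:15, 09:30–09:45, 13:30–13:45, 15:30–17:45.
Noor ∩ Callum ∩ Zheng: 07:00–07:30, 09:30–09:45, 13:30–13:45, 15:30–17:45.
Noor ∩ Callum ∩ Zheng ∩ Alice: 13:30–13:45, 15:30–17:45.
Noor ∩ Callum ∩ Zheng ∩ Alice ∩ Keiko: 13:30–13:45.
Restricted to 09:30–17:30: 13:30–13:45.
Windows ≥ 15 min: 13:30–13:45.
Latest start in the last window 13:30–13:45 is 13:45 − 15 min = 13:30.

13:30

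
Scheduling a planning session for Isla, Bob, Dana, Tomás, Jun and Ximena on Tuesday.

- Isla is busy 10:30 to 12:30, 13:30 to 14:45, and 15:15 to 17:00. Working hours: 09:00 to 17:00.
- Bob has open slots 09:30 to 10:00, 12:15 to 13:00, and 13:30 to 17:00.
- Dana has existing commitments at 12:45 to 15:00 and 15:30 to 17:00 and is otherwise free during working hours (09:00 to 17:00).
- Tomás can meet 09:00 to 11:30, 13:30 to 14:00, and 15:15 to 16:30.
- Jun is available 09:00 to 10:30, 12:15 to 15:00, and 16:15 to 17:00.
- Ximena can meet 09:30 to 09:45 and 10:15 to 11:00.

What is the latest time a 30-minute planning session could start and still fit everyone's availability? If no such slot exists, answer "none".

none

Isla free within 09:00–17:00: 09:00–10:30, 12:30–13:30, 14:45–15:15.
Dana free within 09:00–17:00: 09:00–12:45, 15:00–15:30.
Isla ∩ Bob: 09:30–10:00, 12:30–13:00, 14:45–15:15.
Isla ∩ Bob ∩ Dana: 09:30–10:00, 12:30–12:45, 15:00–15:15.
Isla ∩ Bob ∩ Dana ∩ Tomás: 09:30–10:00.
Isla ∩ Bob ∩ Dana ∩ Tomás ∩ Jun: 09:30–10:00.
Isla ∩ Bob ∩ Dana ∩ Tomás ∩ Jun ∩ Ximena: 09:30–09:45.
Windows ≥ 30 min: (none).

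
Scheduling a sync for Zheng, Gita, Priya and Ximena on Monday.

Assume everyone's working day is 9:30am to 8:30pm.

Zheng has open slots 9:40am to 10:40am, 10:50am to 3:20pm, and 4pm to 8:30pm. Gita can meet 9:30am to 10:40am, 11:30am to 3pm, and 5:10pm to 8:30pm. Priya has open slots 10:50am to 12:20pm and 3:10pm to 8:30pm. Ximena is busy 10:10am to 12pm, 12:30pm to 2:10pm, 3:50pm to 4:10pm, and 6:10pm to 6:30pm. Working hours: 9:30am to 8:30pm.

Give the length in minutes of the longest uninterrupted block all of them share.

120 minutes

Ximena free within 09:30–20:30: 09:30–10:10, 12:00–12:30, 14:10–15:50, 16:10–18:10, 18:30–20:30.
Zheng ∩ Gita: 09:40–10:40, 11:30–15:00, 17:10–20:30.
Zheng ∩ Gita ∩ Priya: 11:30–12:20, 17:10–20:30.
Zheng ∩ Gita ∩ Priya ∩ Ximena: 12:00–12:20, 17:10–18:10, 18:30–20:30.
Common window lengths: 20, 60, 120 min; longest is 120.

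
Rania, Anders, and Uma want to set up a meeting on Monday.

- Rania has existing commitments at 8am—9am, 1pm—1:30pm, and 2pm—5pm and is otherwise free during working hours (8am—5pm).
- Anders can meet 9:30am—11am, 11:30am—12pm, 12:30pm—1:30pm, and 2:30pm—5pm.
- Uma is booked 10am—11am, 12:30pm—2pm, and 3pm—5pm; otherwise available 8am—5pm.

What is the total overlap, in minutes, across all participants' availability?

Rania free within 08:00–17:00: 09:00–13:00, 13:30–14:00.
Uma free within 08:00–17:00: 08:00–10:00, 11:00–12:30, 14:00–15:00.
Rania ∩ Anders: 09:30–11:00, 11:30–12:00, 12:30–13:00.
Rania ∩ Anders ∩ Uma: 09:30–10:00, 11:30–12:00.
Total common minutes: 30 + 30 = 60.

60 minutes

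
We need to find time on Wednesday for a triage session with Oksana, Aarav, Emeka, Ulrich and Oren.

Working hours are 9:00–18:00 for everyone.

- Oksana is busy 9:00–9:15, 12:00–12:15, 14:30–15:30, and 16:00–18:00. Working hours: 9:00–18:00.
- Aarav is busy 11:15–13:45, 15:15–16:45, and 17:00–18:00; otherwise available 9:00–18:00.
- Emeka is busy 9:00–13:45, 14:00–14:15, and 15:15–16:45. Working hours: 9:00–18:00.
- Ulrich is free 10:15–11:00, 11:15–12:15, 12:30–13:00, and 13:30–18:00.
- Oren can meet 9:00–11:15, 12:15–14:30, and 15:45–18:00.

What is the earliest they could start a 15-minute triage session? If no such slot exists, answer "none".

13:45

Oksana free within 09:00–18:00: 09:15–12:00, 12:15–14:30, 15:30–16:00.
Aarav free within 09:00–18:00: 09:00–11:15, 13:45–15:15, 16:45–17:00.
Emeka free within 09:00–18:00: 13:45–14:00, 14:15–15:15, 16:45–18:00.
Oksana ∩ Aarav: 09:15–11:15, 13:45–14:30.
Oksana ∩ Aarav ∩ Emeka: 13:45–14:00, 14:15–14:30.
Oksana ∩ Aarav ∩ Emeka ∩ Ulrich: 13:45–14:00, 14:15–14:30.
Oksana ∩ Aarav ∩ Emeka ∩ Ulrich ∩ Oren: 13:45–14:00, 14:15–14:30.
Windows ≥ 15 min: 13:45–14:00, 14:15–14:30.
Earliest such window starts at 13:45.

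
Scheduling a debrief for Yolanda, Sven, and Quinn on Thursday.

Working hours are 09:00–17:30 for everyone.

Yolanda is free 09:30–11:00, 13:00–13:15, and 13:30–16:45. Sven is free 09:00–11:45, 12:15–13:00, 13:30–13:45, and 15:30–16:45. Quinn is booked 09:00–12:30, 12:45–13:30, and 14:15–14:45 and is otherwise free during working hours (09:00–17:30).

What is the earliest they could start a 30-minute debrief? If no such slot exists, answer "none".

Quinn free within 09:00–17:30: 12:30–12:45, 13:30–14:15, 14:45–17:30.
Yolanda ∩ Sven: 09:30–11:00, 13:30–13:45, 15:30–16:45.
Yolanda ∩ Sven ∩ Quinn: 13:30–13:45, 15:30–16:45.
Windows ≥ 30 min: 15:30–16:45.
Earliest such window starts at 15:30.

15:30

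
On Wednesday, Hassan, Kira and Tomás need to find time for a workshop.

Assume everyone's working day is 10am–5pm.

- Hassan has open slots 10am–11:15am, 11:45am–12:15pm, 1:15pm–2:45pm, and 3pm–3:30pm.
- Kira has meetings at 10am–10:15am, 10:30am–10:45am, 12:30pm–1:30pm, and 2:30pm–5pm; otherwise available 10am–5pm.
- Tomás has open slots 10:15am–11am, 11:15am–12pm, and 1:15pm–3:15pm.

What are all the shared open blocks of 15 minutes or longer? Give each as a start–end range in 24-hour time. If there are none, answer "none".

10:15–10:30, 10:45–11:00, 11:45–12:00, 13:30–14:30

Kira free within 10:00–17:00: 10:15–10:30, 10:45–12:30, 13:30–14:30.
Hassan ∩ Kira: 10:15–10:30, 10:45–11:15, 11:45–12:15, 13:30–14:30.
Hassan ∩ Kira ∩ Tomás: 10:15–10:30, 10:45–11:00, 11:45–12:00, 13:30–14:30.
Windows ≥ 15 min: 10:15–10:30, 10:45–11:00, 11:45–12:00, 13:30–14:30.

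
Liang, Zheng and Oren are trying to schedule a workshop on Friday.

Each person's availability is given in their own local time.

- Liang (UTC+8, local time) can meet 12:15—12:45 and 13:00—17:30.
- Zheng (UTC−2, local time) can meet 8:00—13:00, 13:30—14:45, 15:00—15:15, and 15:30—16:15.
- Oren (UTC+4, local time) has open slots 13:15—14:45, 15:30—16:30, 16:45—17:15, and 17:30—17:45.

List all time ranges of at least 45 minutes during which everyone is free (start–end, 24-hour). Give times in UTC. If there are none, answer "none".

Liang → UTC: 04:15–04:45, 05:00–09:30.
Zheng → UTC: 10:00–15:00, 15:30–16:45, 17:00–17:15, 17:30–18:15.
Oren → UTC: 09:15–10:45, 11:30–12:30, 12:45–13:15, 13:30–13:45.
Liang ∩ Zheng: (none).
Liang ∩ Zheng ∩ Oren: (none).
Windows ≥ 45 min: (none).

none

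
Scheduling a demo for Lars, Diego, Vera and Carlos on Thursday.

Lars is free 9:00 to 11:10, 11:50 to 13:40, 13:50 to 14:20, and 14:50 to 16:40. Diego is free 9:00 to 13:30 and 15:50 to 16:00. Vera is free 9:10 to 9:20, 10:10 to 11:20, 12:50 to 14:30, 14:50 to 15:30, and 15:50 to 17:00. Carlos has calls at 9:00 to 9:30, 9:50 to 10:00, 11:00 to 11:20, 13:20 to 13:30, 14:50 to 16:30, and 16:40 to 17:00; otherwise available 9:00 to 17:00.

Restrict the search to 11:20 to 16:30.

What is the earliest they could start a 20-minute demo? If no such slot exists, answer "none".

Carlos free within 09:00–17:00: 09:30–09:50, 10:00–11:00, 11:20–13:20, 13:30–14:50, 16:30–16:40.
Lars ∩ Diego: 09:00–11:10, 11:50–13:30, 15:50–16:00.
Lars ∩ Diego ∩ Vera: 09:10–09:20, 10:10–11:10, 12:50–13:30, 15:50–16:00.
Lars ∩ Diego ∩ Vera ∩ Carlos: 10:10–11:00, 12:50–13:20.
Restricted to 11:20–16:30: 12:50–13:20.
Windows ≥ 20 min: 12:50–13:20.
Earliest such window starts at 12:50.

12:50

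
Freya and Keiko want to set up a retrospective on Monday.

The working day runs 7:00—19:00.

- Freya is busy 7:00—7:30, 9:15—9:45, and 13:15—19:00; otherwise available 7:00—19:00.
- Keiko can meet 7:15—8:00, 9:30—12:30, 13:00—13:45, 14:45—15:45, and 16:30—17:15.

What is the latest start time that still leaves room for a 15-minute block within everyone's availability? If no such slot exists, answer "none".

13:00

Freya free within 07:00–19:00: 07:30–09:15, 09:45–13:15.
Freya ∩ Keiko: 07:30–08:00, 09:45–12:30, 13:00–13:15.
Windows ≥ 15 min: 07:30–08:00, 09:45–12:30, 13:00–13:15.
Latest start in the last window 13:00–13:15 is 13:15 − 15 min = 13:00.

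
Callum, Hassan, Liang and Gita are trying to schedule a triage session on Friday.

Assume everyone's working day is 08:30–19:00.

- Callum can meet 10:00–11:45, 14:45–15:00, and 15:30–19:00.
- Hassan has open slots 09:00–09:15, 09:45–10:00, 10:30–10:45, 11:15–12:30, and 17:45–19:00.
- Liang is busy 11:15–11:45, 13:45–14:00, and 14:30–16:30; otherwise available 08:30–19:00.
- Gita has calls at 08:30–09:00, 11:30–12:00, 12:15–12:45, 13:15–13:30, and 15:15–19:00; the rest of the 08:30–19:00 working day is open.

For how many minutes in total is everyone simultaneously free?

15 minutes

Liang free within 08:30–19:00: 08:30–11:15, 11:45–13:45, 14:00–14:30, 16:30–19:00.
Gita free within 08:30–19:00: 09:00–11:30, 12:00–12:15, 12:45–13:15, 13:30–15:15.
Callum ∩ Hassan: 10:30–10:45, 11:15–11:45, 17:45–19:00.
Callum ∩ Hassan ∩ Liang: 10:30–10:45, 17:45–19:00.
Callum ∩ Hassan ∩ Liang ∩ Gita: 10:30–10:45.
Total common minutes: 15.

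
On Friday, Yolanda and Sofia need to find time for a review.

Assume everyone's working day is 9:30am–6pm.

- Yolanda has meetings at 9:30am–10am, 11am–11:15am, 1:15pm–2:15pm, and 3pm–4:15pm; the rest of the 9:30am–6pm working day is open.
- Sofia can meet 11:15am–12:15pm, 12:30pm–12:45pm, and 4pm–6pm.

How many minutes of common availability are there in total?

Yolanda free within 09:30–18:00: 10:00–11:00, 11:15–13:15, 14:15–15:00, 16:15–18:00.
Yolanda ∩ Sofia: 11:15–12:15, 12:30–12:45, 16:15–18:00.
Total common minutes: 60 + 15 + 105 = 180.

180 minutes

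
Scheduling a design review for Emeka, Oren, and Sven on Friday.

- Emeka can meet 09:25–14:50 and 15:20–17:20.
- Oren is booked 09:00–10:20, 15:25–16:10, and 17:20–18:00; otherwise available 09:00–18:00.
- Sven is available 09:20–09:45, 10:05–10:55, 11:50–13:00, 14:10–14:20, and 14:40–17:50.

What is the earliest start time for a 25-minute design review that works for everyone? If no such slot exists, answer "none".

Oren free within 09:00–18:00: 10:20–15:25, 16:10–17:20.
Emeka ∩ Oren: 10:20–14:50, 15:20–15:25, 16:10–17:20.
Emeka ∩ Oren ∩ Sven: 10:20–10:55, 11:50–13:00, 14:10–14:20, 14:40–14:50, 15:20–15:25, 16:10–17:20.
Windows ≥ 25 min: 10:20–10:55, 11:50–13:00, 16:10–17:20.
Earliest such window starts at 10:20.

10:20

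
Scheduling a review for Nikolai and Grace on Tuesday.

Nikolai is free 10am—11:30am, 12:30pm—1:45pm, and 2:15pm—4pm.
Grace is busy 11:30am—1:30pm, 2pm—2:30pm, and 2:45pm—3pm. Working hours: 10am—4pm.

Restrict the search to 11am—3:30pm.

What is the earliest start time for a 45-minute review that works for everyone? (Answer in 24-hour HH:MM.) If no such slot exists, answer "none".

Grace free within 10:00–16:00: 10:00–11:30, 13:30–14:00, 14:30–14:45, 15:00–16:00.
Nikolai ∩ Grace: 10:00–11:30, 13:30–13:45, 14:30–14:45, 15:00–16:00.
Restricted to 11:00–15:30: 11:00–11:30, 13:30–13:45, 14:30–14:45, 15:00–15:30.
Windows ≥ 45 min: (none).

none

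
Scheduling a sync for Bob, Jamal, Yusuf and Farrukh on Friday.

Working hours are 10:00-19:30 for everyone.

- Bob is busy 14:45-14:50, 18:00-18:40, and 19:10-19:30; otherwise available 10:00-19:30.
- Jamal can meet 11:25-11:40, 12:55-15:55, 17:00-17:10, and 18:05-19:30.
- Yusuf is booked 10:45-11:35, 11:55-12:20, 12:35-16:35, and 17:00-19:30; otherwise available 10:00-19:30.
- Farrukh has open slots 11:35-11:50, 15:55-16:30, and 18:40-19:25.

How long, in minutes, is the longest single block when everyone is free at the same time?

Bob free within 10:00–19:30: 10:00–14:45, 14:50–18:00, 18:40–19:10.
Yusuf free within 10:00–19:30: 10:00–10:45, 11:35–11:55, 12:20–12:35, 16:35–17:00.
Bob ∩ Jamal: 11:25–11:40, 12:55–14:45, 14:50–15:55, 17:00–17:10, 18:40–19:10.
Bob ∩ Jamal ∩ Yusuf: 11:35–11:40.
Bob ∩ Jamal ∩ Yusuf ∩ Farrukh: 11:35–11:40.
Single common window of 5 minutes.

5 minutes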